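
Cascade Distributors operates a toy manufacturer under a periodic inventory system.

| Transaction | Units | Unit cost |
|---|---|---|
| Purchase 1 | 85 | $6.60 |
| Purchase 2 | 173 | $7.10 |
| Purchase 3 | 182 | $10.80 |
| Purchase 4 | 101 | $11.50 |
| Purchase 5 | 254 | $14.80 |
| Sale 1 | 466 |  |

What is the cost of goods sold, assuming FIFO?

COGS = $4,053.90

Sale 1 (466) [FIFO — oldest first]: 85 @ $6.60 + 173 @ $7.10 + 182 @ $10.80 + 26 @ $11.50 = $4,053.90
Ending inventory: 75 @ $11.50 + 254 @ $14.80 = $4,621.70
Check: goods available $8,675.60 = COGS $4,053.90 + ending $4,621.70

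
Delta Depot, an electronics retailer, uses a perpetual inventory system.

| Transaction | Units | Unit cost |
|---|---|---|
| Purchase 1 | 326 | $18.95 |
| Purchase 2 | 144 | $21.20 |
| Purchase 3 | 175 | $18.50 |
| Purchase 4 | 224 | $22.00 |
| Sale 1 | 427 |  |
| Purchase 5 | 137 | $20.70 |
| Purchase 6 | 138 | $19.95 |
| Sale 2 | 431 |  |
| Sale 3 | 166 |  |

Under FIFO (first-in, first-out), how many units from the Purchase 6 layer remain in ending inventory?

Sale 1 (427) [FIFO — oldest first]: 326 @ $18.95 + 101 @ $21.20 = $8,318.90
Sale 2 (431) [FIFO — oldest first]: 43 @ $21.20 + 175 @ $18.50 + 213 @ $22.00 = $8,835.10
Sale 3 (166) [FIFO — oldest first]: 11 @ $22.00 + 137 @ $20.70 + 18 @ $19.95 = $3,437.00
Total COGS = $8,318.90 + $8,835.10 + $3,437.00 = $20,591.00
Ending inventory: 120 @ $19.95 = $2,394.00
Check: goods available $22,985.00 = COGS $20,591.00 + ending $2,394.00

120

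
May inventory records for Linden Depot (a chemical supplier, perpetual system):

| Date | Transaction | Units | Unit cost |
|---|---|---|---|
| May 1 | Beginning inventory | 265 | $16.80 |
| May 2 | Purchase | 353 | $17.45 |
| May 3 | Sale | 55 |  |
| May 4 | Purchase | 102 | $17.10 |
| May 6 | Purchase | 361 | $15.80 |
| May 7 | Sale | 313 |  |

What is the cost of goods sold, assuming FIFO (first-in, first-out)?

COGS = $6,249.35

May 3, 55 sold [FIFO — oldest first]: 55 @ $16.80 = $924.00
May 7, 313 sold [FIFO — oldest first]: 210 @ $16.80 + 103 @ $17.45 = $5,325.35
Total COGS = $924.00 + $5,325.35 = $6,249.35
Ending inventory: 250 @ $17.45 + 102 @ $17.10 + 361 @ $15.80 = $11,810.50
Check: goods available $18,059.85 = COGS $6,249.35 + ending $11,810.50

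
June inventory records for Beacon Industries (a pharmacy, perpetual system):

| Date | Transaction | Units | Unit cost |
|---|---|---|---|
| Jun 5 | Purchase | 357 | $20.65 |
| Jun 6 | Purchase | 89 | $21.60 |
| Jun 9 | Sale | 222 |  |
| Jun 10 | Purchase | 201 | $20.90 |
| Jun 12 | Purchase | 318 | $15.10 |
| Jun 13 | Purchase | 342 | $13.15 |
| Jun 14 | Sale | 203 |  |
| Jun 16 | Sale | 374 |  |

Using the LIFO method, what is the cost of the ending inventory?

Jun 9, 222 sold [LIFO — newest first]: 89 @ $21.60 + 133 @ $20.65 = $4,668.85
Jun 14, 203 sold [LIFO — newest first]: 203 @ $13.15 = $2,669.45
Jun 16, 374 sold [LIFO — newest first]: 139 @ $13.15 + 235 @ $15.10 = $5,376.35
Total COGS = $4,668.85 + $2,669.45 + $5,376.35 = $12,714.65
Ending inventory: 224 @ $20.65 + 201 @ $20.90 + 83 @ $15.10 = $10,079.80

Ending inventory = $10,079.80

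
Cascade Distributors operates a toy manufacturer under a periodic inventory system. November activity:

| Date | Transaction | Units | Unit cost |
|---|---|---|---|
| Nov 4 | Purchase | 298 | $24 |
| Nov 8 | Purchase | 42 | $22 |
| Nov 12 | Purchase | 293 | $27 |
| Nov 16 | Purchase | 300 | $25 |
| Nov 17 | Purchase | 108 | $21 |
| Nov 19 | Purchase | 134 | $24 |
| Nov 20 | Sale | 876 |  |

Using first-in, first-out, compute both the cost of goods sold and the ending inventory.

Nov 20, 876 sold [FIFO — oldest first]: 298 @ $24 + 42 @ $22 + 293 @ $27 + 243 @ $25 = $22,062
Ending inventory: 57 @ $25 + 108 @ $21 + 134 @ $24 = $6,909

COGS = $22,062; ending inventory = $6,909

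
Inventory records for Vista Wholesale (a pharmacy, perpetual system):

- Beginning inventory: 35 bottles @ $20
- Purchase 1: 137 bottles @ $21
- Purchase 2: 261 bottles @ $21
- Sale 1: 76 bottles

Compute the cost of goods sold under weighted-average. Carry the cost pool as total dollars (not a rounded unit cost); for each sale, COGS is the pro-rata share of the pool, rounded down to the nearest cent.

After Beginning: 35 on hand, pool $700.00 (≈ $20.0000 each)
After Purchase 1: 172 on hand, pool $3,577.00 (≈ $20.7965 each)
After Purchase 2: 433 on hand, pool $9,058.00 (≈ $20.9192 each)
Sale 1, sell 76: 76/433 × $9,058.00 → $1,589.85
Ending inventory (cost pool remaining) = $7,468.15

COGS = $1,589.85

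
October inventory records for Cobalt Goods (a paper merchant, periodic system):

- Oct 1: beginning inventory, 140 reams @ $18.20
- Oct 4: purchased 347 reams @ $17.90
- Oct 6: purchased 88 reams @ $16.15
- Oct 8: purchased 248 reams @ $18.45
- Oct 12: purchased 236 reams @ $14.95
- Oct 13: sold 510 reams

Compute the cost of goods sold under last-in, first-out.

COGS = $8,523.70

Oct 13, 510 sold [LIFO — newest first]: 236 @ $14.95 + 248 @ $18.45 + 26 @ $16.15 = $8,523.70
Ending inventory: 140 @ $18.20 + 347 @ $17.90 + 62 @ $16.15 = $9,760.60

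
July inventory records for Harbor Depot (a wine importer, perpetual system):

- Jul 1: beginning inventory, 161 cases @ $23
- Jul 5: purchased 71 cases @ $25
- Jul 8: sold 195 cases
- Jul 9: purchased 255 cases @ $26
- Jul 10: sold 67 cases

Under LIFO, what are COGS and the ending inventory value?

COGS = $6,369; ending inventory = $5,739

Jul 8, 195 sold [LIFO — newest first]: 71 @ $25 + 124 @ $23 = $4,627
Jul 10, 67 sold [LIFO — newest first]: 67 @ $26 = $1,742
Total COGS = $4,627 + $1,742 = $6,369
Ending inventory: 37 @ $23 + 188 @ $26 = $5,739
Check: goods available $12,108 = COGS $6,369 + ending $5,739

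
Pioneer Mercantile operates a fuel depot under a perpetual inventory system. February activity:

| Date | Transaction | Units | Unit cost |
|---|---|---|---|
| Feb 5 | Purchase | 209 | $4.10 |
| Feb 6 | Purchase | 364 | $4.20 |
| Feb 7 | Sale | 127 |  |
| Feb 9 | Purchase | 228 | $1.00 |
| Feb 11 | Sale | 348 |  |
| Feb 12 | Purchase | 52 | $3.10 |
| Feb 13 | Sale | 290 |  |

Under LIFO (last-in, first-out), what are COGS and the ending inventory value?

Feb 7, 127 sold [LIFO — newest first]: 127 @ $4.20 = $533.40
Feb 11, 348 sold [LIFO — newest first]: 228 @ $1.00 + 120 @ $4.20 = $732.00
Feb 13, 290 sold [LIFO — newest first]: 52 @ $3.10 + 117 @ $4.20 + 121 @ $4.10 = $1,148.70
Total COGS = $533.40 + $732.00 + $1,148.70 = $2,414.10
Ending inventory: 88 @ $4.10 = $360.80

COGS = $2,414.10; ending inventory = $360.80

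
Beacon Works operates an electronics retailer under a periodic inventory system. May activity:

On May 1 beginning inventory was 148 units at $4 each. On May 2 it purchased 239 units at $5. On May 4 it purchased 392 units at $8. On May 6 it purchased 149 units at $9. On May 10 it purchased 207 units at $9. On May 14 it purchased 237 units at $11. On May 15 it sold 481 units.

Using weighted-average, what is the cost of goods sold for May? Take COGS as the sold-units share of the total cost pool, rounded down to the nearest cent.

May 15, sell 481: 481/1372 × $10,734.00 → $3,763.15
Ending inventory (cost pool remaining) = $6,970.85

COGS = $3,763.15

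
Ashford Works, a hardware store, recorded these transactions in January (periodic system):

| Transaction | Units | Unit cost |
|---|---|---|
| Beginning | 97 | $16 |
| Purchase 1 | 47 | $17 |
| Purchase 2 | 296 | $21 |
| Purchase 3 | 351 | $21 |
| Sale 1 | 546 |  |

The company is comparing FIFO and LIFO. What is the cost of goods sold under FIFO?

COGS = $10,793

FIFO COGS: 97 @ $16 + 47 @ $17 + 296 @ $21 + 106 @ $21 = $10,793
LIFO COGS: 351 @ $21 + 195 @ $21 = $11,466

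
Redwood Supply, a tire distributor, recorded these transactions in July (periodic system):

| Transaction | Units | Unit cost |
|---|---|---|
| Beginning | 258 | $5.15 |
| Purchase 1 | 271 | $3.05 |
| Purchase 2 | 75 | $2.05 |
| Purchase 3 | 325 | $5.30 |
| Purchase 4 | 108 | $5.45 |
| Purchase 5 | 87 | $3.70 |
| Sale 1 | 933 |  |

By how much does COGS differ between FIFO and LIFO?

$94.95

FIFO COGS: 258 @ $5.15 + 271 @ $3.05 + 75 @ $2.05 + 325 @ $5.30 + 4 @ $5.45 = $4,053.30
LIFO COGS: 87 @ $3.70 + 108 @ $5.45 + 325 @ $5.30 + 75 @ $2.05 + 271 @ $3.05 + 67 @ $5.15 = $3,958.35
Difference = |$4,053.30 − $3,958.35| = $94.95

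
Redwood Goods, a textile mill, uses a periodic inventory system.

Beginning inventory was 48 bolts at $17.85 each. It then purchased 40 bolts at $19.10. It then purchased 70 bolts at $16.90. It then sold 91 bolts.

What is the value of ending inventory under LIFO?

Ending inventory = $1,219.70

Sale 1 (91) [LIFO — newest first]: 70 @ $16.90 + 21 @ $19.10 = $1,584.10
Ending inventory: 48 @ $17.85 + 19 @ $19.10 = $1,219.70
Check: goods available $2,803.80 = COGS $1,584.10 + ending $1,219.70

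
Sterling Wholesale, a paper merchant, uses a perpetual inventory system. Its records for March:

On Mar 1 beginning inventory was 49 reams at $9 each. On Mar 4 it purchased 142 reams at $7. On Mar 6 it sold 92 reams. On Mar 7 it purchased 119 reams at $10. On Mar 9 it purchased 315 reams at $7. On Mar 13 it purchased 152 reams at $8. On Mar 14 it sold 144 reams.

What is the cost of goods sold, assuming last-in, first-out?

COGS = $1,796

Mar 6, 92 sold [LIFO — newest first]: 92 @ $7 = $644
Mar 14, 144 sold [LIFO — newest first]: 144 @ $8 = $1,152
Total COGS = $644 + $1,152 = $1,796
Ending inventory: 49 @ $9 + 50 @ $7 + 119 @ $10 + 315 @ $7 + 8 @ $8 = $4,250
Check: goods available $6,046 = COGS $1,796 + ending $4,250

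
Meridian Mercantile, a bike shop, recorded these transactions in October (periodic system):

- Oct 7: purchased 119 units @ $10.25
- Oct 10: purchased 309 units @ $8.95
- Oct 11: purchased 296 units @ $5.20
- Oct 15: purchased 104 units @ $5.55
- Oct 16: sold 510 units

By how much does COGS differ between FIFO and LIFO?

$1,310.80

FIFO COGS: 119 @ $10.25 + 309 @ $8.95 + 82 @ $5.20 = $4,411.70
LIFO COGS: 104 @ $5.55 + 296 @ $5.20 + 110 @ $8.95 = $3,100.90
Difference = |$4,411.70 − $3,100.90| = $1,310.80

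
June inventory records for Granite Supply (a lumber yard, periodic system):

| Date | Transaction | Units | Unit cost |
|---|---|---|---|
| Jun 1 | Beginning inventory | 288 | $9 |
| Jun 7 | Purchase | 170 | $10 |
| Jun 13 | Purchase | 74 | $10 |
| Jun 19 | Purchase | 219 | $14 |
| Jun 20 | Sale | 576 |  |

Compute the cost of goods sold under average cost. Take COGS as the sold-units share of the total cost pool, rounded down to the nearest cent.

COGS = $6,210.98

Jun 20, sell 576: 576/751 × $8,098.00 → $6,210.98
Ending inventory (cost pool remaining) = $1,887.02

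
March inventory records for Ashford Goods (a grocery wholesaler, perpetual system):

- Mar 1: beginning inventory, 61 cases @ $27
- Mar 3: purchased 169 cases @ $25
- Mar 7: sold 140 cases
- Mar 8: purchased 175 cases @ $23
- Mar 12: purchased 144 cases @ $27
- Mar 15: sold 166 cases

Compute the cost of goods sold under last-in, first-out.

COGS = $7,894

Mar 7, 140 sold [LIFO — newest first]: 140 @ $25 = $3,500
Mar 15, 166 sold [LIFO — newest first]: 144 @ $27 + 22 @ $23 = $4,394
Total COGS = $3,500 + $4,394 = $7,894
Ending inventory: 61 @ $27 + 29 @ $25 + 153 @ $23 = $5,891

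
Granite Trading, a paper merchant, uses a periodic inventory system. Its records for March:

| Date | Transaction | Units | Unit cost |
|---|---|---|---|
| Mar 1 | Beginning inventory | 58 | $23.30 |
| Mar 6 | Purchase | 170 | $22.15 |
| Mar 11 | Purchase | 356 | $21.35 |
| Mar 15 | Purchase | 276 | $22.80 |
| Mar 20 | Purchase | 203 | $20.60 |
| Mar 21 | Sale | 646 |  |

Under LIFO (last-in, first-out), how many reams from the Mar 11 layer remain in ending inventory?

Mar 21, 646 sold [LIFO — newest first]: 203 @ $20.60 + 276 @ $22.80 + 167 @ $21.35 = $14,040.05
Ending inventory: 58 @ $23.30 + 170 @ $22.15 + 189 @ $21.35 = $9,152.05
Check: goods available $23,192.10 = COGS $14,040.05 + ending $9,152.05

189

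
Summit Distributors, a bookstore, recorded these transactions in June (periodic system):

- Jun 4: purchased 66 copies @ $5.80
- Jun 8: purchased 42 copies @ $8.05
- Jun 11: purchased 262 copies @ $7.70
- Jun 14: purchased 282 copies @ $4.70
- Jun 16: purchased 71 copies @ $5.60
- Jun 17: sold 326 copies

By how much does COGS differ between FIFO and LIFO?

$803.40

FIFO COGS: 66 @ $5.80 + 42 @ $8.05 + 218 @ $7.70 = $2,399.50
LIFO COGS: 71 @ $5.60 + 255 @ $4.70 = $1,596.10
Difference = |$2,399.50 − $1,596.10| = $803.40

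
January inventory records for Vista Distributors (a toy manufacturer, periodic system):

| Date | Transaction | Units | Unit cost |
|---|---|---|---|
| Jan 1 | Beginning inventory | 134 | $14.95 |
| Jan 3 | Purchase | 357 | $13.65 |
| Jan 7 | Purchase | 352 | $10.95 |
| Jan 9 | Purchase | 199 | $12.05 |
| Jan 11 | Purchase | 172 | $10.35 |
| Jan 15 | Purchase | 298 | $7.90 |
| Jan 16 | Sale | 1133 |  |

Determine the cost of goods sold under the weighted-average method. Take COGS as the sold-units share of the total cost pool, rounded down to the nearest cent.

COGS = $12,935.90

Jan 16, sell 1133: 1133/1512 × $17,263.10 → $12,935.90
Ending inventory (cost pool remaining) = $4,327.20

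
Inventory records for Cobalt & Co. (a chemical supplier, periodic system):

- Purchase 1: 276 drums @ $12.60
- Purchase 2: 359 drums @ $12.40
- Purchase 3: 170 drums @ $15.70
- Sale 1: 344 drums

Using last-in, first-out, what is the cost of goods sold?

COGS = $4,826.60

Sale 1 (344) [LIFO — newest first]: 170 @ $15.70 + 174 @ $12.40 = $4,826.60
Ending inventory: 276 @ $12.60 + 185 @ $12.40 = $5,771.60
Check: goods available $10,598.20 = COGS $4,826.60 + ending $5,771.60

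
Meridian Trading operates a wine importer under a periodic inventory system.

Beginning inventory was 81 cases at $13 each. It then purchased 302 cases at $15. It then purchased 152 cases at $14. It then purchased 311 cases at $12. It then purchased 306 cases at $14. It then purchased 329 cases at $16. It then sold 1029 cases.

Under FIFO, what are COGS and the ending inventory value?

COGS = $14,005; ending inventory = $6,986

Sale 1 (1029) [FIFO — oldest first]: 81 @ $13 + 302 @ $15 + 152 @ $14 + 311 @ $12 + 183 @ $14 = $14,005
Ending inventory: 123 @ $14 + 329 @ $16 = $6,986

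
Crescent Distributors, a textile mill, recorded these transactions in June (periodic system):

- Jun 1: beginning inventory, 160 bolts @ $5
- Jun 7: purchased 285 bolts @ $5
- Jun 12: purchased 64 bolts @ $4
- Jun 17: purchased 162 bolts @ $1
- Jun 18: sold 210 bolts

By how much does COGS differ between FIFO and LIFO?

FIFO COGS: 160 @ $5 + 50 @ $5 = $1,050
LIFO COGS: 162 @ $1 + 48 @ $4 = $354
Difference = |$1,050 − $354| = $696

$696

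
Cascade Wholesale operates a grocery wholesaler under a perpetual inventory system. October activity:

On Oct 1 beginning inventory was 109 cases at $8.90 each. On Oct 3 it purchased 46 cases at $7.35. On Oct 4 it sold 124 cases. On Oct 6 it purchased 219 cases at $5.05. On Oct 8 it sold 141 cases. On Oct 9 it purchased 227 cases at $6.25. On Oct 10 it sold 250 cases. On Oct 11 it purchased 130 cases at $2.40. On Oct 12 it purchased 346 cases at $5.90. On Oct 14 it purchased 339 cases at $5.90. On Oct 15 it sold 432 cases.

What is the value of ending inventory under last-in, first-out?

Oct 4, 124 sold [LIFO — newest first]: 46 @ $7.35 + 78 @ $8.90 = $1,032.30
Oct 8, 141 sold [LIFO — newest first]: 141 @ $5.05 = $712.05
Oct 10, 250 sold [LIFO — newest first]: 227 @ $6.25 + 23 @ $5.05 = $1,534.90
Oct 15, 432 sold [LIFO — newest first]: 339 @ $5.90 + 93 @ $5.90 = $2,548.80
Total COGS = $1,032.30 + $712.05 + $1,534.90 + $2,548.80 = $5,828.05
Ending inventory: 31 @ $8.90 + 55 @ $5.05 + 130 @ $2.40 + 253 @ $5.90 = $2,358.35

Ending inventory = $2,358.35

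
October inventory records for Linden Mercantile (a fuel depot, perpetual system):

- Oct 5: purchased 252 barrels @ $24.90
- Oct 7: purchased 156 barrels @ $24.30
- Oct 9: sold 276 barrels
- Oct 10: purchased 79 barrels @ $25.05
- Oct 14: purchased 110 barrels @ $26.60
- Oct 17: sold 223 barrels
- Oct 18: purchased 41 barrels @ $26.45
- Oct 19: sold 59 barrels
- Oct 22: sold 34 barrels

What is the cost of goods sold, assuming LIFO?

Oct 9, 276 sold [LIFO — newest first]: 156 @ $24.30 + 120 @ $24.90 = $6,778.80
Oct 17, 223 sold [LIFO — newest first]: 110 @ $26.60 + 79 @ $25.05 + 34 @ $24.90 = $5,751.55
Oct 19, 59 sold [LIFO — newest first]: 41 @ $26.45 + 18 @ $24.90 = $1,532.65
Oct 22, 34 sold [LIFO — newest first]: 34 @ $24.90 = $846.60
Total COGS = $6,778.80 + $5,751.55 + $1,532.65 + $846.60 = $14,909.60
Ending inventory: 46 @ $24.90 = $1,145.40

COGS = $14,909.60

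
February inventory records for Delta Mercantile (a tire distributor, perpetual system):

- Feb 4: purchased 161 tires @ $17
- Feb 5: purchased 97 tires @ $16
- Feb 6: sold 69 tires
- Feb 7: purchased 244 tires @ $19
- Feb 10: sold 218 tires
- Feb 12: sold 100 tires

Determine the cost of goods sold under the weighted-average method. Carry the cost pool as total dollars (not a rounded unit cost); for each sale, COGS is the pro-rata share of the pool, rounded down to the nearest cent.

After Feb 4: 161 on hand, pool $2,737.00 (≈ $17.0000 each)
After Feb 5: 258 on hand, pool $4,289.00 (≈ $16.6240 each)
Feb 6, sell 69: 69/258 × $4,289.00 → $1,147.05
After Feb 7: 433 on hand, pool $7,777.95 (≈ $17.9629 each)
Feb 10, sell 218: 218/433 × $7,777.95 → $3,915.91
Feb 12, sell 100: 100/215 × $3,862.04 → $1,796.29
Total COGS = $1,147.05 + $3,915.91 + $1,796.29 = $6,859.25
Ending inventory (cost pool remaining) = $2,065.75
Check: goods available $8,925.00 = COGS $6,859.25 + ending $2,065.75

COGS = $6,859.25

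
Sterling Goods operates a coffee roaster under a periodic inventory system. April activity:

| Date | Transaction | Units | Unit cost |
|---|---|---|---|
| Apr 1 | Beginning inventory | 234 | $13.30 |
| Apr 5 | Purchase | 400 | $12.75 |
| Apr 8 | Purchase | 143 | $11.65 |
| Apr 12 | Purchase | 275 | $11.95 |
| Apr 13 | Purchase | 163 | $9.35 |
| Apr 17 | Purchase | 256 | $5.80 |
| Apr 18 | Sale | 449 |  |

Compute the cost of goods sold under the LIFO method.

COGS = $3,367.35

Apr 18, 449 sold [LIFO — newest first]: 256 @ $5.80 + 163 @ $9.35 + 30 @ $11.95 = $3,367.35
Ending inventory: 234 @ $13.30 + 400 @ $12.75 + 143 @ $11.65 + 245 @ $11.95 = $12,805.90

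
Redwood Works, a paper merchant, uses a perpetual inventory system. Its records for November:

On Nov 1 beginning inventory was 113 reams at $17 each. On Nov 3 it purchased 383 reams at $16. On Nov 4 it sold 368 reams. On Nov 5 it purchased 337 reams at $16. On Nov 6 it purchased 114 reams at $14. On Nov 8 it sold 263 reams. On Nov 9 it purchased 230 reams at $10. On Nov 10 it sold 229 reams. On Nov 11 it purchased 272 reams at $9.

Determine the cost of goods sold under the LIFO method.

Nov 4, 368 sold [LIFO — newest first]: 368 @ $16 = $5,888
Nov 8, 263 sold [LIFO — newest first]: 114 @ $14 + 149 @ $16 = $3,980
Nov 10, 229 sold [LIFO — newest first]: 229 @ $10 = $2,290
Total COGS = $5,888 + $3,980 + $2,290 = $12,158
Ending inventory: 113 @ $17 + 15 @ $16 + 188 @ $16 + 1 @ $10 + 272 @ $9 = $7,627
Check: goods available $19,785 = COGS $12,158 + ending $7,627

COGS = $12,158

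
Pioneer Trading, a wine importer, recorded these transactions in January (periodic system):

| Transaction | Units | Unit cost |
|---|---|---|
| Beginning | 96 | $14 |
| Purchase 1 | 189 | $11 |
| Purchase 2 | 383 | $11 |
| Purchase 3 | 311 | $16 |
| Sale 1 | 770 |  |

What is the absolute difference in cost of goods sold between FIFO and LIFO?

FIFO COGS: 96 @ $14 + 189 @ $11 + 383 @ $11 + 102 @ $16 = $9,268
LIFO COGS: 311 @ $16 + 383 @ $11 + 76 @ $11 = $10,025
Difference = |$9,268 − $10,025| = $757

$757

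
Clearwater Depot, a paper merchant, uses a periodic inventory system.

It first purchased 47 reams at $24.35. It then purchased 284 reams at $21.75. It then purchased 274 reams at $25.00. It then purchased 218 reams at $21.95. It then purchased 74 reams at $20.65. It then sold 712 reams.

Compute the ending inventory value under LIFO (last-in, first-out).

Ending inventory = $4,145.95

Sale 1 (712) [LIFO — newest first]: 74 @ $20.65 + 218 @ $21.95 + 274 @ $25.00 + 146 @ $21.75 = $16,338.70
Ending inventory: 47 @ $24.35 + 138 @ $21.75 = $4,145.95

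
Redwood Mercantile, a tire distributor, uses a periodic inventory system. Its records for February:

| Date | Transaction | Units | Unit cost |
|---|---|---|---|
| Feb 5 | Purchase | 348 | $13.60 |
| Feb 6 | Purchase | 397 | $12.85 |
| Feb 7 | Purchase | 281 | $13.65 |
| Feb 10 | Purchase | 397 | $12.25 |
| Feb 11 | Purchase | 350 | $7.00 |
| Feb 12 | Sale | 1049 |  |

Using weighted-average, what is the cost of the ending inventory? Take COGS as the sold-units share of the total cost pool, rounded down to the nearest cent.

Ending inventory = $8,568.42

Feb 12, sell 1049: 1049/1773 × $20,983.15 → $12,414.73
Ending inventory (cost pool remaining) = $8,568.42
Check: goods available $20,983.15 = COGS $12,414.73 + ending $8,568.42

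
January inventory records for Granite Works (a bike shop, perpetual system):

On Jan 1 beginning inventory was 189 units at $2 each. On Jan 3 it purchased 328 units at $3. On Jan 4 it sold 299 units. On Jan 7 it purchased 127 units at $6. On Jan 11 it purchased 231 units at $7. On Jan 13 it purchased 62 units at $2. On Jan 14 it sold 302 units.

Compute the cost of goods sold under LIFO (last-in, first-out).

Jan 4, 299 sold [LIFO — newest first]: 299 @ $3 = $897
Jan 14, 302 sold [LIFO — newest first]: 62 @ $2 + 231 @ $7 + 9 @ $6 = $1,795
Total COGS = $897 + $1,795 = $2,692
Ending inventory: 189 @ $2 + 29 @ $3 + 118 @ $6 = $1,173

COGS = $2,692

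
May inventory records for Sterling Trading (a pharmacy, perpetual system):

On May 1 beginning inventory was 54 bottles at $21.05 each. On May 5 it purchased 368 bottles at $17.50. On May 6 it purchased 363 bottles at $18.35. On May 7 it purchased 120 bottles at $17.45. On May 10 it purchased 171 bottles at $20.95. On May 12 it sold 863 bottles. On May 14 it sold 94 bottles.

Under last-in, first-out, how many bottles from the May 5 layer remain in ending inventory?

May 12, 863 sold [LIFO — newest first]: 171 @ $20.95 + 120 @ $17.45 + 363 @ $18.35 + 209 @ $17.50 = $15,995.00
May 14, 94 sold [LIFO — newest first]: 94 @ $17.50 = $1,645.00
Total COGS = $15,995.00 + $1,645.00 = $17,640.00
Ending inventory: 54 @ $21.05 + 65 @ $17.50 = $2,274.20
Check: goods available $19,914.20 = COGS $17,640.00 + ending $2,274.20

65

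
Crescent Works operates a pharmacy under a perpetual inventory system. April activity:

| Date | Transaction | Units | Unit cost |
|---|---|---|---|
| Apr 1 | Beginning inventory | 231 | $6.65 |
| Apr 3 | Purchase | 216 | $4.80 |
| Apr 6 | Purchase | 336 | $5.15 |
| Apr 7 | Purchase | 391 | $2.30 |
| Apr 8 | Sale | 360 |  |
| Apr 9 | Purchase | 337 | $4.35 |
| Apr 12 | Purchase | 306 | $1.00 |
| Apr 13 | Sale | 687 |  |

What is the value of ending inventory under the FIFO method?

Ending inventory = $2,064.05

Apr 8, 360 sold [FIFO — oldest first]: 231 @ $6.65 + 129 @ $4.80 = $2,155.35
Apr 13, 687 sold [FIFO — oldest first]: 87 @ $4.80 + 336 @ $5.15 + 264 @ $2.30 = $2,755.20
Total COGS = $2,155.35 + $2,755.20 = $4,910.55
Ending inventory: 127 @ $2.30 + 337 @ $4.35 + 306 @ $1.00 = $2,064.05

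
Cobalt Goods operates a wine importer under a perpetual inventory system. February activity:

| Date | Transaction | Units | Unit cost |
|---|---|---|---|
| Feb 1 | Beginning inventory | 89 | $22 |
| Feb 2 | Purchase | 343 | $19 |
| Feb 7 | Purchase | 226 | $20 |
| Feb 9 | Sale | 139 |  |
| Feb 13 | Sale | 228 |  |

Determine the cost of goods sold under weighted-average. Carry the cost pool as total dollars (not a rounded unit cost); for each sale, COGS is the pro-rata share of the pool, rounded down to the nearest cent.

COGS = $7,247.96

After Feb 1: 89 on hand, pool $1,958.00 (≈ $22.0000 each)
After Feb 2: 432 on hand, pool $8,475.00 (≈ $19.6181 each)
After Feb 7: 658 on hand, pool $12,995.00 (≈ $19.7492 each)
Feb 9, sell 139: 139/658 × $12,995.00 → $2,745.14
Feb 13, sell 228: 228/519 × $10,249.86 → $4,502.82
Total COGS = $2,745.14 + $4,502.82 = $7,247.96
Ending inventory (cost pool remaining) = $5,747.04
Check: goods available $12,995.00 = COGS $7,247.96 + ending $5,747.04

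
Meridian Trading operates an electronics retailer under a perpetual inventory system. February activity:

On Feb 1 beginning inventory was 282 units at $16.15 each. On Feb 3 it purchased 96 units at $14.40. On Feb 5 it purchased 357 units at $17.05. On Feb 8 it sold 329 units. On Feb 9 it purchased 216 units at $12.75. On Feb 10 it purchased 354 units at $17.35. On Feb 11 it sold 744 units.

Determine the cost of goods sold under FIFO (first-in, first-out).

Feb 8, 329 sold [FIFO — oldest first]: 282 @ $16.15 + 47 @ $14.40 = $5,231.10
Feb 11, 744 sold [FIFO — oldest first]: 49 @ $14.40 + 357 @ $17.05 + 216 @ $12.75 + 122 @ $17.35 = $11,663.15
Total COGS = $5,231.10 + $11,663.15 = $16,894.25
Ending inventory: 232 @ $17.35 = $4,025.20

COGS = $16,894.25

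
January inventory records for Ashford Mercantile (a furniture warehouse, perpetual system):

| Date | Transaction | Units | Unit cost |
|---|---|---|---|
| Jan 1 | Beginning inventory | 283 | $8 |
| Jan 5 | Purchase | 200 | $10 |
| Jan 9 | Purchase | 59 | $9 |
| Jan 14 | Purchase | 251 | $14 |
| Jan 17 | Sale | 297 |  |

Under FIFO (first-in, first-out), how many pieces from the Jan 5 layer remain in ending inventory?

Jan 17, 297 sold [FIFO — oldest first]: 283 @ $8 + 14 @ $10 = $2,404
Ending inventory: 186 @ $10 + 59 @ $9 + 251 @ $14 = $5,905
Check: goods available $8,309 = COGS $2,404 + ending $5,905

186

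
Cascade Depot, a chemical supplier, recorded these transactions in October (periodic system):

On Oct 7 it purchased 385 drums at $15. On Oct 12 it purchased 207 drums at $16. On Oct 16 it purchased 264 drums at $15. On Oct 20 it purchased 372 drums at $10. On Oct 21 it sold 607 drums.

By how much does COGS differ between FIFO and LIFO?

$2,067

FIFO COGS: 385 @ $15 + 207 @ $16 + 15 @ $15 = $9,312
LIFO COGS: 372 @ $10 + 235 @ $15 = $7,245
Difference = |$9,312 − $7,245| = $2,067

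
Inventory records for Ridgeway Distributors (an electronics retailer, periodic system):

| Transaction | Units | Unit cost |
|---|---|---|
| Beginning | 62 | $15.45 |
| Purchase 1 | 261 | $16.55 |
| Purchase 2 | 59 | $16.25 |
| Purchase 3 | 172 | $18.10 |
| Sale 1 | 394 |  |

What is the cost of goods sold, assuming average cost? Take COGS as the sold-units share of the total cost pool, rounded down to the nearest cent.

Sale 1, sell 394: 394/554 × $9,349.40 → $6,649.21
Ending inventory (cost pool remaining) = $2,700.19

COGS = $6,649.21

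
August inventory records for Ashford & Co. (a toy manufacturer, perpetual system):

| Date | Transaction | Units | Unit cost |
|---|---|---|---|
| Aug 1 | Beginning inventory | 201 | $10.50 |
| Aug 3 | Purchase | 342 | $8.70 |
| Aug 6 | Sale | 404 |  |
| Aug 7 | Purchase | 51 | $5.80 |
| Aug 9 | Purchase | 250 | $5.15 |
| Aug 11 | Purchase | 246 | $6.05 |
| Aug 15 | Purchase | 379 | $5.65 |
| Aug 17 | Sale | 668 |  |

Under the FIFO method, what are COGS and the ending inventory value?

COGS = $8,048.60; ending inventory = $2,250.25

Aug 6, 404 sold [FIFO — oldest first]: 201 @ $10.50 + 203 @ $8.70 = $3,876.60
Aug 17, 668 sold [FIFO — oldest first]: 139 @ $8.70 + 51 @ $5.80 + 250 @ $5.15 + 228 @ $6.05 = $4,172.00
Total COGS = $3,876.60 + $4,172.00 = $8,048.60
Ending inventory: 18 @ $6.05 + 379 @ $5.65 = $2,250.25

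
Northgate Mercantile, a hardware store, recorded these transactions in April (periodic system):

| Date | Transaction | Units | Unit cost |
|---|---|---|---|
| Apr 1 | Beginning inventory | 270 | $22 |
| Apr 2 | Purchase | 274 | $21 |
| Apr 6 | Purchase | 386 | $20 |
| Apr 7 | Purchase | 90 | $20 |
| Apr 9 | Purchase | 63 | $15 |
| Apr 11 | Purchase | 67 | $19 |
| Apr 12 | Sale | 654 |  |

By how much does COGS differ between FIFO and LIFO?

$1,148

FIFO COGS: 270 @ $22 + 274 @ $21 + 110 @ $20 = $13,894
LIFO COGS: 67 @ $19 + 63 @ $15 + 90 @ $20 + 386 @ $20 + 48 @ $21 = $12,746
Difference = |$13,894 − $12,746| = $1,148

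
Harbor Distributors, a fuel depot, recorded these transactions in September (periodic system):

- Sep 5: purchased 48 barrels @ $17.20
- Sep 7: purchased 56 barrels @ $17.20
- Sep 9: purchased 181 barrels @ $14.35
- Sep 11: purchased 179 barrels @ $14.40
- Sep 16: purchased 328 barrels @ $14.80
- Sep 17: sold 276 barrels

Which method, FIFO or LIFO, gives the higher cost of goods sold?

FIFO COGS: 48 @ $17.20 + 56 @ $17.20 + 172 @ $14.35 = $4,257.00
LIFO COGS: 276 @ $14.80 = $4,084.80

FIFO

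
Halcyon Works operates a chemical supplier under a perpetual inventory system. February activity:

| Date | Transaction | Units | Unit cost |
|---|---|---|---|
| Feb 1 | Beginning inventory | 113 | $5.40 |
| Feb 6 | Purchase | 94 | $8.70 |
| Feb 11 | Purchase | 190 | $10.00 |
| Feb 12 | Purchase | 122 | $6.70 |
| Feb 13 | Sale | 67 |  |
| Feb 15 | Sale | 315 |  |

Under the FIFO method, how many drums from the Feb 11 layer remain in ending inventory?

Feb 13, 67 sold [FIFO — oldest first]: 67 @ $5.40 = $361.80
Feb 15, 315 sold [FIFO — oldest first]: 46 @ $5.40 + 94 @ $8.70 + 175 @ $10.00 = $2,816.20
Total COGS = $361.80 + $2,816.20 = $3,178.00
Ending inventory: 15 @ $10.00 + 122 @ $6.70 = $967.40
Check: goods available $4,145.40 = COGS $3,178.00 + ending $967.40

15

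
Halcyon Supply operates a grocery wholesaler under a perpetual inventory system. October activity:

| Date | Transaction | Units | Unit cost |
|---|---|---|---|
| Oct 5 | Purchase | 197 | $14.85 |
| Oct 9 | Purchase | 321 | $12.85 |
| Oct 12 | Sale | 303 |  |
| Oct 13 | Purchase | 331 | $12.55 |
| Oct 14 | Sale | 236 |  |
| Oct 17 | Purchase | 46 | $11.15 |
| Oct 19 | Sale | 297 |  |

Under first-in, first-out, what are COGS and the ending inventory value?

COGS = $11,041.20; ending inventory = $676.05

Oct 12, 303 sold [FIFO — oldest first]: 197 @ $14.85 + 106 @ $12.85 = $4,287.55
Oct 14, 236 sold [FIFO — oldest first]: 215 @ $12.85 + 21 @ $12.55 = $3,026.30
Oct 19, 297 sold [FIFO — oldest first]: 297 @ $12.55 = $3,727.35
Total COGS = $4,287.55 + $3,026.30 + $3,727.35 = $11,041.20
Ending inventory: 13 @ $12.55 + 46 @ $11.15 = $676.05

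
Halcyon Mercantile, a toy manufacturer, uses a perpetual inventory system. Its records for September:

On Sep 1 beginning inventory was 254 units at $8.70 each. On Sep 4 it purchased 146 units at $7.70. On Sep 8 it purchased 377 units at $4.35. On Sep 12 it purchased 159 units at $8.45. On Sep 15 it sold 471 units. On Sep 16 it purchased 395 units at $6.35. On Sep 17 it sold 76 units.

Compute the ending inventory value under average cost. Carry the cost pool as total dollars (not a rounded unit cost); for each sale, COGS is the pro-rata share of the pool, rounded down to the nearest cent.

After Sep 1: 254 on hand, pool $2,209.80 (≈ $8.7000 each)
After Sep 4: 400 on hand, pool $3,334.00 (≈ $8.3350 each)
After Sep 8: 777 on hand, pool $4,973.95 (≈ $6.4015 each)
After Sep 12: 936 on hand, pool $6,317.50 (≈ $6.7495 each)
Sep 15, sell 471: 471/936 × $6,317.50 → $3,178.99
After Sep 16: 860 on hand, pool $5,646.76 (≈ $6.5660 each)
Sep 17, sell 76: 76/860 × $5,646.76 → $499.01
Total COGS = $3,178.99 + $499.01 = $3,678.00
Ending inventory (cost pool remaining) = $5,147.75

Ending inventory = $5,147.75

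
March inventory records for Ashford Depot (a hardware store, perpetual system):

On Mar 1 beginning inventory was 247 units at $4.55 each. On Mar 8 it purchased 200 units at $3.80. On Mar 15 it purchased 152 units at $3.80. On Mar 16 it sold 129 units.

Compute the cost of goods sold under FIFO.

COGS = $586.95

Mar 16, 129 sold [FIFO — oldest first]: 129 @ $4.55 = $586.95
Ending inventory: 118 @ $4.55 + 200 @ $3.80 + 152 @ $3.80 = $1,874.50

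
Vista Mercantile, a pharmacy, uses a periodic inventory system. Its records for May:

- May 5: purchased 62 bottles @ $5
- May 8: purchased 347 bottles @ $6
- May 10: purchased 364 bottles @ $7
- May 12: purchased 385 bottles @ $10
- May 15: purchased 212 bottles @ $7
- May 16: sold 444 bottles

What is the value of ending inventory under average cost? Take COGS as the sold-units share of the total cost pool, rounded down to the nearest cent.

Ending inventory = $6,944.33

May 16, sell 444: 444/1370 × $10,274.00 → $3,329.67
Ending inventory (cost pool remaining) = $6,944.33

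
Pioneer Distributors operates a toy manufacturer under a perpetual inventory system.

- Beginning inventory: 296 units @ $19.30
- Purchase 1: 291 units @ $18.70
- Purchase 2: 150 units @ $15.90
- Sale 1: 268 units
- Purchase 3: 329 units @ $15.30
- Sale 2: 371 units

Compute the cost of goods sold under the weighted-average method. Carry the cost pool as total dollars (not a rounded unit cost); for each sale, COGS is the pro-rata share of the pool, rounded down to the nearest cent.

After Beginning: 296 on hand, pool $5,712.80 (≈ $19.3000 each)
After Purchase 1: 587 on hand, pool $11,154.50 (≈ $19.0026 each)
After Purchase 2: 737 on hand, pool $13,539.50 (≈ $18.3711 each)
Sale 1, sell 268: 268/737 × $13,539.50 → $4,923.45
After Purchase 3: 798 on hand, pool $13,649.75 (≈ $17.1049 each)
Sale 2, sell 371: 371/798 × $13,649.75 → $6,345.93
Total COGS = $4,923.45 + $6,345.93 = $11,269.38
Ending inventory (cost pool remaining) = $7,303.82

COGS = $11,269.38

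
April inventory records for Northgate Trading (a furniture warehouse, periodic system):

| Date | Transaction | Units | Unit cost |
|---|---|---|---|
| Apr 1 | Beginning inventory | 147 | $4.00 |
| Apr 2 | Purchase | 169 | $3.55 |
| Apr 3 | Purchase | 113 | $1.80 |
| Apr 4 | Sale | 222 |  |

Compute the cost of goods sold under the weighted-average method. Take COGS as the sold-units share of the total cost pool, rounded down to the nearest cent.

COGS = $719.99

Apr 4, sell 222: 222/429 × $1,391.35 → $719.99
Ending inventory (cost pool remaining) = $671.36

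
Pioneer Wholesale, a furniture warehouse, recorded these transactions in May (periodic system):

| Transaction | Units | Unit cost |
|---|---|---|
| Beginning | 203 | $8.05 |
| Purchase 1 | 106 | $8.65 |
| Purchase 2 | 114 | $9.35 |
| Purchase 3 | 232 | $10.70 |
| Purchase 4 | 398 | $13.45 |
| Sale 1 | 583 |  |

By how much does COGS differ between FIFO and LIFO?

FIFO COGS: 203 @ $8.05 + 106 @ $8.65 + 114 @ $9.35 + 160 @ $10.70 = $5,328.95
LIFO COGS: 398 @ $13.45 + 185 @ $10.70 = $7,332.60
Difference = |$5,328.95 − $7,332.60| = $2,003.65

$2,003.65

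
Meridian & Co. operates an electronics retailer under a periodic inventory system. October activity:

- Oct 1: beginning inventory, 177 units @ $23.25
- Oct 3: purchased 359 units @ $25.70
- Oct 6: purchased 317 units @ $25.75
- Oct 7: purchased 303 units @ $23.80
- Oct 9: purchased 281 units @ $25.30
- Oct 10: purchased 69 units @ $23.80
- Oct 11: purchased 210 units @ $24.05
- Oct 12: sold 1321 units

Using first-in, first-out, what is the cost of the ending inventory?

Ending inventory = $9,627.50

Oct 12, 1321 sold [FIFO — oldest first]: 177 @ $23.25 + 359 @ $25.70 + 317 @ $25.75 + 303 @ $23.80 + 165 @ $25.30 = $32,890.20
Ending inventory: 116 @ $25.30 + 69 @ $23.80 + 210 @ $24.05 = $9,627.50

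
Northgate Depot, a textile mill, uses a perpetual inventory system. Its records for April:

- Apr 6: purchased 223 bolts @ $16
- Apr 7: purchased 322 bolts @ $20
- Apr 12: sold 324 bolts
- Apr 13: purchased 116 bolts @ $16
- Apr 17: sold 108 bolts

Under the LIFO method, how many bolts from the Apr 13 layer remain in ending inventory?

8

Apr 12, 324 sold [LIFO — newest first]: 322 @ $20 + 2 @ $16 = $6,472
Apr 17, 108 sold [LIFO — newest first]: 108 @ $16 = $1,728
Total COGS = $6,472 + $1,728 = $8,200
Ending inventory: 221 @ $16 + 8 @ $16 = $3,664
Check: goods available $11,864 = COGS $8,200 + ending $3,664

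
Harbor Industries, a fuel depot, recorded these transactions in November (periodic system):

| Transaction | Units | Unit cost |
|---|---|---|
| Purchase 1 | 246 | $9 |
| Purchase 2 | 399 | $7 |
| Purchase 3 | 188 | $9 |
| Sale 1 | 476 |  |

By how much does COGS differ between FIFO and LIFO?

FIFO COGS: 246 @ $9 + 230 @ $7 = $3,824
LIFO COGS: 188 @ $9 + 288 @ $7 = $3,708
Difference = |$3,824 − $3,708| = $116

$116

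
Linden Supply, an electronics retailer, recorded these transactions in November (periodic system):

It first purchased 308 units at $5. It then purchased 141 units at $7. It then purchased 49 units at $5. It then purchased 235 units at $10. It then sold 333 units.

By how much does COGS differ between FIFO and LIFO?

FIFO COGS: 308 @ $5 + 25 @ $7 = $1,715
LIFO COGS: 235 @ $10 + 49 @ $5 + 49 @ $7 = $2,938
Difference = |$1,715 − $2,938| = $1,223

$1,223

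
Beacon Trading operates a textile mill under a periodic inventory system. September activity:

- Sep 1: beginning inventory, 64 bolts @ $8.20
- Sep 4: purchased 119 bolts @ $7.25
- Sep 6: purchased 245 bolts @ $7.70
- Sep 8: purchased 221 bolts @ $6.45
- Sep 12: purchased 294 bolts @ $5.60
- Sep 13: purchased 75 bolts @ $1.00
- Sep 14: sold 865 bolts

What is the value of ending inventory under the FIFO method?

Ending inventory = $511.80

Sep 14, 865 sold [FIFO — oldest first]: 64 @ $8.20 + 119 @ $7.25 + 245 @ $7.70 + 221 @ $6.45 + 216 @ $5.60 = $5,909.10
Ending inventory: 78 @ $5.60 + 75 @ $1.00 = $511.80
Check: goods available $6,420.90 = COGS $5,909.10 + ending $511.80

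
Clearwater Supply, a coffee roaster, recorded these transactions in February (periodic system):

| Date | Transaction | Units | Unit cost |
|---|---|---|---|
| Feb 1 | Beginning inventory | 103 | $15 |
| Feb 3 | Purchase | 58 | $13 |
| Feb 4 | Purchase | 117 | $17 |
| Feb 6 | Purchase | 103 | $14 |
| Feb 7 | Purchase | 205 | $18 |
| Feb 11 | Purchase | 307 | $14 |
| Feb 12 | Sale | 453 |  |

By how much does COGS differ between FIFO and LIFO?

FIFO COGS: 103 @ $15 + 58 @ $13 + 117 @ $17 + 103 @ $14 + 72 @ $18 = $7,026
LIFO COGS: 307 @ $14 + 146 @ $18 = $6,926
Difference = |$7,026 − $6,926| = $100

$100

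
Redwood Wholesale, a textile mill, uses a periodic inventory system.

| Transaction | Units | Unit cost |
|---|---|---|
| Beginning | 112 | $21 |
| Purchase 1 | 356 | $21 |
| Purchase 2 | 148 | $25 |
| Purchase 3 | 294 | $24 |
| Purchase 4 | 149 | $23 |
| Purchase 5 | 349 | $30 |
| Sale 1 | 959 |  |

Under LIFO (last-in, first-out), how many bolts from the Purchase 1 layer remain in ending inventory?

Sale 1 (959) [LIFO — newest first]: 349 @ $30 + 149 @ $23 + 294 @ $24 + 148 @ $25 + 19 @ $21 = $25,052
Ending inventory: 112 @ $21 + 337 @ $21 = $9,429

337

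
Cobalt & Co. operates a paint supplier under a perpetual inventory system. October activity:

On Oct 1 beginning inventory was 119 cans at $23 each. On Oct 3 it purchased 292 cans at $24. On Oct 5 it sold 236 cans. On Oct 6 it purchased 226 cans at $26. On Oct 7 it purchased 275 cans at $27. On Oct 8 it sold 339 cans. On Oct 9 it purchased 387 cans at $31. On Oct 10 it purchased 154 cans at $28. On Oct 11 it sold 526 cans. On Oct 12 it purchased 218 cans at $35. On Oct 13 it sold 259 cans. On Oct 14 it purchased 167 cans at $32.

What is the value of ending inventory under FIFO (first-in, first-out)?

Ending inventory = $15,578

Oct 5, 236 sold [FIFO — oldest first]: 119 @ $23 + 117 @ $24 = $5,545
Oct 8, 339 sold [FIFO — oldest first]: 175 @ $24 + 164 @ $26 = $8,464
Oct 11, 526 sold [FIFO — oldest first]: 62 @ $26 + 275 @ $27 + 189 @ $31 = $14,896
Oct 13, 259 sold [FIFO — oldest first]: 198 @ $31 + 61 @ $28 = $7,846
Total COGS = $5,545 + $8,464 + $14,896 + $7,846 = $36,751
Ending inventory: 93 @ $28 + 218 @ $35 + 167 @ $32 = $15,578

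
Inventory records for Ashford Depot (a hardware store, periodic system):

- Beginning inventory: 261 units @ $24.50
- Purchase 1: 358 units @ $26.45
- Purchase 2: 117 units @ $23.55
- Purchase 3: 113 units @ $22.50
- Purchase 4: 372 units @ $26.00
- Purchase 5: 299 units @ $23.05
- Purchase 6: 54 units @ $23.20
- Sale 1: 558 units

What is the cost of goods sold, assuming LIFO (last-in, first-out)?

COGS = $13,474.75

Sale 1 (558) [LIFO — newest first]: 54 @ $23.20 + 299 @ $23.05 + 205 @ $26.00 = $13,474.75
Ending inventory: 261 @ $24.50 + 358 @ $26.45 + 117 @ $23.55 + 113 @ $22.50 + 167 @ $26.00 = $25,503.45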